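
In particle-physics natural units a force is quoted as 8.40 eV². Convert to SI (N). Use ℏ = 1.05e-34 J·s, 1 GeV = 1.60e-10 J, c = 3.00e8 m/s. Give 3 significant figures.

Force is [E]/[L] = [E]²/(ℏc); restore (ℏc)⁻¹.
1 GeV² → 1/(ℏc) × (1 GeV in J)² = 8.13e5 N.
Convert the energy scale: 8.40 eV² = 8.40e-18 GeV².
Result: 8.40e-18 × 8.13e5 = 6.83e-12 N.

6.83e-12 N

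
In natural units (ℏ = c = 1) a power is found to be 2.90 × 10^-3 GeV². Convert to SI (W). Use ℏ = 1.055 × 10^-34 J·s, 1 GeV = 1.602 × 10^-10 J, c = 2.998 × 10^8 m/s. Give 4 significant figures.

Power is [E]/[T] = [E]²/ℏ.
1 GeV² → 1/ℏ × (1 GeV in J)² = 2.433 × 10^14 W.
Result: 2.90 × 10^-3 × 2.433 × 10^14 = 7.055 × 10^11 W.

7.055 × 10^11 W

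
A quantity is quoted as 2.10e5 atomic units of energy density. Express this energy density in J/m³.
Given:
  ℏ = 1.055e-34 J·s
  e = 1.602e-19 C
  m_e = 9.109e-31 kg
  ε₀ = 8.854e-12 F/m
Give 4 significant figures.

One atomic unit of energy density: u_au = E_h/a₀³ = m_e⁴e¹⁰/((4πε₀)⁵ℏ⁸) = 2.929e13 J/m³.
2.10e5 × 2.929e13 J/m³ = 6.151e18 J/m³

6.151e18 J/m³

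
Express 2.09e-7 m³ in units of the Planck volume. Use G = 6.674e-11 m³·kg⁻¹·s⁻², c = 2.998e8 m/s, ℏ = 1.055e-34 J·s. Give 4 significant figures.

Planck volume: V_P = (ℏG/c³)^(3/2) = 4.224e-105 m³.
2.09e-7 / 4.224e-105 = 4.948e97

4.948e97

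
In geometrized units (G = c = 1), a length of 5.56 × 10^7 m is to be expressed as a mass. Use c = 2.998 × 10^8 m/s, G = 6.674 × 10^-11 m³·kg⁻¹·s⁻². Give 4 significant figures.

7.488 × 10^34 kg

Length → mass via c²/G.
5.56 × 10^7 m × (c²/G) = 7.488 × 10^34 kg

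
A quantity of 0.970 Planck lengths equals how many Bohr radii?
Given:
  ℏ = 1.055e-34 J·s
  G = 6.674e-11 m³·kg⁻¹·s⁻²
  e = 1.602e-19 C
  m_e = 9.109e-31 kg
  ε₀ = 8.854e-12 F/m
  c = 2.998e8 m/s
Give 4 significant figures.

Planck length: ℓ_P = √(ℏG/c³) = 1.616e-35 m
Bohr radius: a₀ = 4πε₀ℏ²/(m_e e²) = 5.297e-11 m
0.970 × 1.616e-35 / 5.297e-11 = 2.960e-25

2.960e-25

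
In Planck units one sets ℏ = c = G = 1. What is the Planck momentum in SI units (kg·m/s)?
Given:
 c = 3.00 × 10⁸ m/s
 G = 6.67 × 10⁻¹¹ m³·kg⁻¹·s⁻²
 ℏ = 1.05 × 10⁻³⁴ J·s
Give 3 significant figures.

p_P = √(ℏc³/G)
  = √(42.5)
  = 6.52 kg·m/s

6.52 kg·m/s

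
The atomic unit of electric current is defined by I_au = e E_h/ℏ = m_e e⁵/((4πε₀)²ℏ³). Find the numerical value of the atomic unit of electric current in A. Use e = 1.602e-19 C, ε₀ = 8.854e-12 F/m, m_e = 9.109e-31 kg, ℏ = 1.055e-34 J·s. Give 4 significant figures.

6.612e-3 A

I_au = e E_h/ℏ = m_e e⁵/((4πε₀)²ℏ³)
E_h = 4.354e-18 J
e·E_h/ℏ = 6.612e-3 A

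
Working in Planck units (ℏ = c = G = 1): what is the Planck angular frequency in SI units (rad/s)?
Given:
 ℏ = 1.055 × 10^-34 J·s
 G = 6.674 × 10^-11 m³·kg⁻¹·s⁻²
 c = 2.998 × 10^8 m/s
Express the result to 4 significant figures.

1.855 × 10^43 rad/s

Dimensional analysis gives ω_P = √(c⁵/(ℏG)).
  = √(3.440 × 10^86)
  = 1.855 × 10^43 rad/s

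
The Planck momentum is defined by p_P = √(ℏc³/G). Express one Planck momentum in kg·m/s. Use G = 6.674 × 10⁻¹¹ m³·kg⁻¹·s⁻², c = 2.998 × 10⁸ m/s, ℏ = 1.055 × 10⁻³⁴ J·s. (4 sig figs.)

6.527 kg·m/s

p_P = √(ℏc³/G)
  = √(42.60)
  = 6.527 kg·m/s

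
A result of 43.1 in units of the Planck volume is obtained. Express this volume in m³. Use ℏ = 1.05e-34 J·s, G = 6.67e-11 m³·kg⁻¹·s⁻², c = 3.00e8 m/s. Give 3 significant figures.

One Planck volume: V_P = (ℏG/c³)^(3/2) = 4.18e-105 m³.
43.1 × 4.18e-105 m³ = 1.80e-103 m³

1.80e-103 m³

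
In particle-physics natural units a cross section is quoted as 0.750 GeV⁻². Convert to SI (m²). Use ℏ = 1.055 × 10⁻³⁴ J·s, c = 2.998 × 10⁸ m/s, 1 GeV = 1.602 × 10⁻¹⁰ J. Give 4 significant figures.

2.924 × 10⁻³² m²

Area is [L]² = [E]⁻²·(ℏc)²; restore (ℏc)².
1 GeV⁻² → (ℏc)² × (1 GeV in J)⁻² = 3.898 × 10⁻³² m².
Result: 0.750 × 3.898 × 10⁻³² = 2.924 × 10⁻³² m².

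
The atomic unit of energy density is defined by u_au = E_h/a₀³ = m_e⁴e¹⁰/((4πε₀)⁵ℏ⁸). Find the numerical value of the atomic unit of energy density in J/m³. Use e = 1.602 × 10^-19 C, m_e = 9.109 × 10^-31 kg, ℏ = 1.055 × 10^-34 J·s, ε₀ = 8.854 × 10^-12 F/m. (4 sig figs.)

2.929 × 10^13 J/m³

u_au = E_h/a₀³ = m_e⁴e¹⁰/((4πε₀)⁵ℏ⁸)
E_h = 4.354 × 10^-18 J
a₀ = 5.297 × 10^-11 m
E_h/a₀³ = 2.929 × 10^13 J/m³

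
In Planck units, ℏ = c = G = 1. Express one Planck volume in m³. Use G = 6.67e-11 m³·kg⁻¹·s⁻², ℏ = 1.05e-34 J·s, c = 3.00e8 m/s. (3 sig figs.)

4.18e-105 m³

The unique combination of the constants set to 1 with dimensions of volume is V_P = (ℏG/c³)^(3/2).
  = √(1.75e-209)
  = 4.18e-105 m³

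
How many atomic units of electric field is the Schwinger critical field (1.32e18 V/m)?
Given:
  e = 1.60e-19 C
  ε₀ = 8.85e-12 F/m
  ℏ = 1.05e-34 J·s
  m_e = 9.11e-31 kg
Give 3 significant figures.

2.54e6

atomic unit of electric field: E_au = E_h/(e a₀) = m_e²e⁵/((4πε₀)³ℏ⁴) = 5.20e11 V/m.
1.32e18 / 5.20e11 = 2.54e6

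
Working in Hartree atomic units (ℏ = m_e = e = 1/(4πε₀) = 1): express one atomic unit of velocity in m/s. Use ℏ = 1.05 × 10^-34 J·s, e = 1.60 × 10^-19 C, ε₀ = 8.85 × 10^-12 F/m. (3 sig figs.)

Dimensional analysis gives v_au = e²/(4πε₀ℏ).
  = 2.56 × 10^-38 / 1.17 × 10^-44
  = 2.19 × 10^6 m/s

2.19 × 10^6 m/s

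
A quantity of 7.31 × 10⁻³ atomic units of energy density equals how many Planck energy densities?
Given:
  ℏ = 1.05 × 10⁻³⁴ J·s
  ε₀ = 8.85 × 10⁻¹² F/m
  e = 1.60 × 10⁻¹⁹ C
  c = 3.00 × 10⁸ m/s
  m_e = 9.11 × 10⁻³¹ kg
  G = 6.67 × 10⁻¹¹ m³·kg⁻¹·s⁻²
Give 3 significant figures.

atomic unit of energy density: u_au = E_h/a₀³ = m_e⁴e¹⁰/((4πε₀)⁵ℏ⁸) = 3.01 × 10¹³ J/m³
Planck energy density: u_P = c⁷/(ℏG²) = 4.68 × 10¹¹³ J/m³
7.31 × 10⁻³ × 3.01 × 10¹³ / 4.68 × 10¹¹³ = 4.70 × 10⁻¹⁰³

4.70 × 10⁻¹⁰³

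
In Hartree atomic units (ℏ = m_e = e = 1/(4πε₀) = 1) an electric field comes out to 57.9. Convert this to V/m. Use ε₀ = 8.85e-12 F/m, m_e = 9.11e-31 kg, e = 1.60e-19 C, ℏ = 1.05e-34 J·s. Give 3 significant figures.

3.01e13 V/m

One atomic unit of electric field: E_au = E_h/(e a₀) = m_e²e⁵/((4πε₀)³ℏ⁴) = 5.20e11 V/m.
57.9 × 5.20e11 V/m = 3.01e13 V/m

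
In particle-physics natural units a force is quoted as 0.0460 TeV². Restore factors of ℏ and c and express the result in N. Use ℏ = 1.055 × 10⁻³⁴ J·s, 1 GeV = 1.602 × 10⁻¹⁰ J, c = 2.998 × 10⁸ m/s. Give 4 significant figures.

3.732 × 10¹⁰ N

Force is [E]/[L] = [E]²/(ℏc); restore (ℏc)⁻¹.
1 GeV² → 1/(ℏc) × (1 GeV in J)² = 8.114 × 10⁵ N.
Convert the energy scale: 0.0460 TeV² = 4.60 × 10⁴ GeV².
Result: 4.60 × 10⁴ × 8.114 × 10⁵ = 3.732 × 10¹⁰ N.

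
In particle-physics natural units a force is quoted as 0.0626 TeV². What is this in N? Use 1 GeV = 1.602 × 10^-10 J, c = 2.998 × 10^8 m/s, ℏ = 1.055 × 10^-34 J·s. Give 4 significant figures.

5.079 × 10^10 N

Force is [E]/[L] = [E]²/(ℏc); restore (ℏc)⁻¹.
1 GeV² → 1/(ℏc) × (1 GeV in J)² = 8.114 × 10^5 N.
Convert the energy scale: 0.0626 TeV² = 6.26 × 10^4 GeV².
Result: 6.26 × 10^4 × 8.114 × 10^5 = 5.079 × 10^10 N.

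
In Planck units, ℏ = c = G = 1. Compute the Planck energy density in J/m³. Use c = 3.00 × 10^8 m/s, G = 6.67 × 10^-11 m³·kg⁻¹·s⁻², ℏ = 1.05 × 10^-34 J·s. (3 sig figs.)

4.68 × 10^113 J/m³

Dimensional analysis gives u_P = c⁷/(ℏG²).
  = 2.19 × 10^59 / 4.67 × 10^-55
  = 4.68 × 10^113 J/m³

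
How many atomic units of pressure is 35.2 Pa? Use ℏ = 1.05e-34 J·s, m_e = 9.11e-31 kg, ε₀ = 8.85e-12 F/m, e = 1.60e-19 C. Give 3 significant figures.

1.17e-12

atomic unit of pressure: P_au = E_h/a₀³ = m_e⁴e¹⁰/((4πε₀)⁵ℏ⁸) = 3.01e13 Pa.
35.2 / 3.01e13 = 1.17e-12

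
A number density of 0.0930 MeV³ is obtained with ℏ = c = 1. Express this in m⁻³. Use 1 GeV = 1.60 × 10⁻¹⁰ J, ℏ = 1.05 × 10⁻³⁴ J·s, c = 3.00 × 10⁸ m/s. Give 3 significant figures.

1.22 × 10³⁷ m⁻³

Number density is [L]⁻³ = [E]³/(ℏc)³.
1 GeV³ → 1/(ℏc)³ × (1 GeV in J)³ = 1.31 × 10⁴⁷ m⁻³.
Convert the energy scale: 0.0930 MeV³ = 9.30 × 10⁻¹¹ GeV³.
Result: 9.30 × 10⁻¹¹ × 1.31 × 10⁴⁷ = 1.22 × 10³⁷ m⁻³.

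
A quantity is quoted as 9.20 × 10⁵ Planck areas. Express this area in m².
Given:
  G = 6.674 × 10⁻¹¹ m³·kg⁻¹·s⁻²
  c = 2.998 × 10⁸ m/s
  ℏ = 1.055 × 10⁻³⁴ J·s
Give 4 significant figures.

2.404 × 10⁻⁶⁴ m²

One Planck area: A_P = ℏG/c³ = 2.613 × 10⁻⁷⁰ m².
9.20 × 10⁵ × 2.613 × 10⁻⁷⁰ m² = 2.404 × 10⁻⁶⁴ m²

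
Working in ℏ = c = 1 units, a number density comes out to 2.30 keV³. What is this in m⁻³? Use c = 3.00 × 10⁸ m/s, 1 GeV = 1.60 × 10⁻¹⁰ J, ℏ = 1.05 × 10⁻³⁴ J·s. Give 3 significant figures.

Number density is [L]⁻³ = [E]³/(ℏc)³.
1 GeV³ → 1/(ℏc)³ × (1 GeV in J)³ = 1.31 × 10⁴⁷ m⁻³.
Convert the energy scale: 2.30 keV³ = 2.30 × 10⁻¹⁸ GeV³.
Result: 2.30 × 10⁻¹⁸ × 1.31 × 10⁴⁷ = 3.01 × 10²⁹ m⁻³.

3.01 × 10²⁹ m⁻³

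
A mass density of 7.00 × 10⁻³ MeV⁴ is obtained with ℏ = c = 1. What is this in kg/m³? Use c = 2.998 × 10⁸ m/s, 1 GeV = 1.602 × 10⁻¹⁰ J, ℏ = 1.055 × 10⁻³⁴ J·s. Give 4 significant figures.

1.621 × 10⁶ kg/m³

Mass density is [E]/(c²[L]³) = [E]⁴/(ℏ³c⁵).
1 GeV⁴ → 1/(ℏ³c⁵) × (1 GeV in J)⁴ = 2.316 × 10²⁰ kg/m³.
Convert the energy scale: 7.00 × 10⁻³ MeV⁴ = 7.00 × 10⁻¹⁵ GeV⁴.
Result: 7.00 × 10⁻¹⁵ × 2.316 × 10²⁰ = 1.621 × 10⁶ kg/m³.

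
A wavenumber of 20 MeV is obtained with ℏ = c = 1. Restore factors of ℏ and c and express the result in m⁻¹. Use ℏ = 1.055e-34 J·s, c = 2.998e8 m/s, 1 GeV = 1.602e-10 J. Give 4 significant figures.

Inverse length is [E]/(ℏc).
1 GeV → 1/(ℏc) × (1 GeV in J) = 5.065e15 m⁻¹.
Convert the energy scale: 20 MeV = 0.0200 GeV.
Result: 0.0200 × 5.065e15 = 1.013e14 m⁻¹.

1.013e14 m⁻¹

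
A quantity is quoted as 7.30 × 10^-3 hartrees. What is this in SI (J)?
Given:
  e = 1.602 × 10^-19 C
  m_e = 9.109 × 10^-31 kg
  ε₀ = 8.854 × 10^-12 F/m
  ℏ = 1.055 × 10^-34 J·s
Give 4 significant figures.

One hartree: E_h = m_e e⁴/(4πε₀ℏ)² = 4.354 × 10^-18 J.
7.30 × 10^-3 × 4.354 × 10^-18 J = 3.179 × 10^-20 J

3.179 × 10^-20 J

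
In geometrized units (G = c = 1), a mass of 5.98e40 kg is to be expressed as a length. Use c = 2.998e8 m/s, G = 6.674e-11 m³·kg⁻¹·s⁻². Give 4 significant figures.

In G = c = 1 units mass has dimensions of length; the conversion factor is G/c².
5.98e40 kg × (G/c²) = 4.440e13 m

4.440e13 m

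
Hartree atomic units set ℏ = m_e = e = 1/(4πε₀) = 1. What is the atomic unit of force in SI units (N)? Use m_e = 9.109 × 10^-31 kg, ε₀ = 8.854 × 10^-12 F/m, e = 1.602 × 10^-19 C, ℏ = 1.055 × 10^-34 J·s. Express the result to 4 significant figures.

8.220 × 10^-8 N

From ℏ = m_e = e = 1/(4πε₀) = 1 the force scale is F_au = E_h/a₀ = m_e²e⁶/((4πε₀)³ℏ⁴).
E_h = 4.354 × 10^-18 J
a₀ = 5.297 × 10^-11 m
E_h/a₀ = 8.220 × 10^-8 N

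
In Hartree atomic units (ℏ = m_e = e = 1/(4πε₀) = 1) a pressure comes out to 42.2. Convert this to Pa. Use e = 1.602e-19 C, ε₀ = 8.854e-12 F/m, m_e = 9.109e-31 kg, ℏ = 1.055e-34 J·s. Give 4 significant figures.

One atomic unit of pressure: P_au = E_h/a₀³ = m_e⁴e¹⁰/((4πε₀)⁵ℏ⁸) = 2.929e13 Pa.
42.2 × 2.929e13 Pa = 1.236e15 Pa

1.236e15 Pa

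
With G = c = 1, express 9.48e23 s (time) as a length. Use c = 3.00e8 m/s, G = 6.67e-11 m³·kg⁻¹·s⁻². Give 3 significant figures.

2.84e32 m

Time → length via c.
9.48e23 s × (c) = 2.84e32 m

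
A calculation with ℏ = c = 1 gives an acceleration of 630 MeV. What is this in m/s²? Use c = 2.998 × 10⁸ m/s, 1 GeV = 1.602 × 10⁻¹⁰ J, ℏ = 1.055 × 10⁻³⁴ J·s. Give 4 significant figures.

2.868 × 10³² m/s²

Acceleration is [L]/[T]² = c·[E]/ℏ.
1 GeV → c/ℏ × (1 GeV in J) = 4.552 × 10³² m/s².
Convert the energy scale: 630 MeV = 0.630 GeV.
Result: 0.630 × 4.552 × 10³² = 2.868 × 10³² m/s².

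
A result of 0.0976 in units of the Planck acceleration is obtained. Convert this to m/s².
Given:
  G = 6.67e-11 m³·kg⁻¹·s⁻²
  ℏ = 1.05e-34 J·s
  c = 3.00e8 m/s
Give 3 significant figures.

5.45e50 m/s²

One Planck acceleration: a_P = √(c⁷/(ℏG)) = 5.59e51 m/s².
0.0976 × 5.59e51 m/s² = 5.45e50 m/s²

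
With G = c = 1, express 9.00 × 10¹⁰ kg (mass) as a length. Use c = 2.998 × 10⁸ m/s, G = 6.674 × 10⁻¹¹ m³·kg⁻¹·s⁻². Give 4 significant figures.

In G = c = 1 units mass has dimensions of length; the conversion factor is G/c².
9.00 × 10¹⁰ kg × (G/c²) = 6.683 × 10⁻¹⁷ m

6.683 × 10⁻¹⁷ m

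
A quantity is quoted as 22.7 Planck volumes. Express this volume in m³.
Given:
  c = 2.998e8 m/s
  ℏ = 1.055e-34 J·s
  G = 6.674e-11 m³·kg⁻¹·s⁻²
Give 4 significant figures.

One Planck volume: V_P = (ℏG/c³)^(3/2) = 4.224e-105 m³.
22.7 × 4.224e-105 m³ = 9.588e-104 m³

9.588e-104 m³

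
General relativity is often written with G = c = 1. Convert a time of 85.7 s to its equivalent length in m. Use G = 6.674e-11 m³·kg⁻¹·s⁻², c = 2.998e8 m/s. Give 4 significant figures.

Time → length via c.
85.7 s × (c) = 2.569e10 m

2.569e10 m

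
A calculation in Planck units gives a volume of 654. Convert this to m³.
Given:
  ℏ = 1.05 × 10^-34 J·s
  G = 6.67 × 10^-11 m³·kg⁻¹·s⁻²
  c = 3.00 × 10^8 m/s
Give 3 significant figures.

One Planck volume: V_P = (ℏG/c³)^(3/2) = 4.18 × 10^-105 m³.
654 × 4.18 × 10^-105 m³ = 2.73 × 10^-102 m³

2.73 × 10^-102 m³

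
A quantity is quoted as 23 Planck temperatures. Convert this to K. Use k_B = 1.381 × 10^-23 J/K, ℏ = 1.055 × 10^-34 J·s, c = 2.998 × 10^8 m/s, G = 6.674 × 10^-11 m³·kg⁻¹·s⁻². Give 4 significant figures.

3.259 × 10^33 K

One Planck temperature: T_P = √(ℏc⁵/G) / k_B = 1.417 × 10^32 K.
23 × 1.417 × 10^32 K = 3.259 × 10^33 K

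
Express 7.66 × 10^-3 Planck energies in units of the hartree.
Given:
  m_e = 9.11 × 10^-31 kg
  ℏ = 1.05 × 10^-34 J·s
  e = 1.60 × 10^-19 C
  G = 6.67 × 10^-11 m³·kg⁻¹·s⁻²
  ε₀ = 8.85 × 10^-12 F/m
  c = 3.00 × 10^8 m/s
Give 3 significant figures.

Planck energy: E_P = √(ℏc⁵/G) = 1.96 × 10^9 J
hartree: E_h = m_e e⁴/(4πε₀ℏ)² = 4.38 × 10^-18 J
7.66 × 10^-3 × 1.96 × 10^9 / 4.38 × 10^-18 = 3.42 × 10^24

3.42 × 10^24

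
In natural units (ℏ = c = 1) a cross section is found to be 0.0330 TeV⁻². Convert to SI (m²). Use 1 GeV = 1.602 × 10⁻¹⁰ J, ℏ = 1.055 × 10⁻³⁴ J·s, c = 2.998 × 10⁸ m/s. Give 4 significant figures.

Area is [L]² = [E]⁻²·(ℏc)²; restore (ℏc)².
1 GeV⁻² → (ℏc)² × (1 GeV in J)⁻² = 3.898 × 10⁻³² m².
Convert the energy scale: 0.0330 TeV⁻² = 3.30 × 10⁻⁸ GeV⁻².
Result: 3.30 × 10⁻⁸ × 3.898 × 10⁻³² = 1.286 × 10⁻³⁹ m².

1.286 × 10⁻³⁹ m²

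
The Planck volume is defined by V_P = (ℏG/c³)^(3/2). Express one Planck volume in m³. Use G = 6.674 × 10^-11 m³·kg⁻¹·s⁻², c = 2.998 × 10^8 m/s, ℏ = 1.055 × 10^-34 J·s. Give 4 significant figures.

4.224 × 10^-105 m³

V_P = (ℏG/c³)^(3/2)
  = √(1.784 × 10^-209)
  = 4.224 × 10^-105 m³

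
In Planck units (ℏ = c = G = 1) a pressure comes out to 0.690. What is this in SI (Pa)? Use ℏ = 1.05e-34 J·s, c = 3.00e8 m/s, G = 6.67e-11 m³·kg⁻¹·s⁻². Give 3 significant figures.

3.23e113 Pa

One Planck pressure: p_P = c⁷/(ℏG²) = 4.68e113 Pa.
0.690 × 4.68e113 Pa = 3.23e113 Pa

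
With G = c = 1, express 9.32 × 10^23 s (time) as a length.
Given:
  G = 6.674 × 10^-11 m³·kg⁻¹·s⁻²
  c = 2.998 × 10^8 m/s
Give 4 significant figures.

Time → length via c.
9.32 × 10^23 s × (c) = 2.794 × 10^32 m

2.794 × 10^32 m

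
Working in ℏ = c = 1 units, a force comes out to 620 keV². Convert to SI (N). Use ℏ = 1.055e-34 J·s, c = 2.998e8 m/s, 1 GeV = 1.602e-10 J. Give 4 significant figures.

Force is [E]/[L] = [E]²/(ℏc); restore (ℏc)⁻¹.
1 GeV² → 1/(ℏc) × (1 GeV in J)² = 8.114e5 N.
Convert the energy scale: 620 keV² = 6.20e-10 GeV².
Result: 6.20e-10 × 8.114e5 = 5.031e-4 N.

5.031e-4 N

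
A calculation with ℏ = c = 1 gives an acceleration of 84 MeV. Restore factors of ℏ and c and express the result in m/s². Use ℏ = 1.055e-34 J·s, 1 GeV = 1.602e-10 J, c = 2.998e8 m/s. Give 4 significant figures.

Acceleration is [L]/[T]² = c·[E]/ℏ.
1 GeV → c/ℏ × (1 GeV in J) = 4.552e32 m/s².
Convert the energy scale: 84 MeV = 0.0840 GeV.
Result: 0.0840 × 4.552e32 = 3.824e31 m/s².

3.824e31 m/s²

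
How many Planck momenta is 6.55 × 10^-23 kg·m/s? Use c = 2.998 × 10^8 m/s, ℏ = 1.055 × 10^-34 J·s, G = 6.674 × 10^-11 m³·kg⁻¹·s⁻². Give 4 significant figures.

1.004 × 10^-23

Planck momentum: p_P = √(ℏc³/G) = 6.527 kg·m/s.
6.55 × 10^-23 / 6.527 = 1.004 × 10^-23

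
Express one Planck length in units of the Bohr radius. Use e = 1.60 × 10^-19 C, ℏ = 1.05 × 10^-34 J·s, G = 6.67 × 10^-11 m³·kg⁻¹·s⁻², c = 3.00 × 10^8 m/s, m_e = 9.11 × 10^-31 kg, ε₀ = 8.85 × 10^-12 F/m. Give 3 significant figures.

Planck length: ℓ_P = √(ℏG/c³) = 1.61 × 10^-35 m
Bohr radius: a₀ = 4πε₀ℏ²/(m_e e²) = 5.26 × 10^-11 m
ratio = 1.61 × 10^-35 / 5.26 × 10^-11 = 3.06 × 10^-25

3.06 × 10^-25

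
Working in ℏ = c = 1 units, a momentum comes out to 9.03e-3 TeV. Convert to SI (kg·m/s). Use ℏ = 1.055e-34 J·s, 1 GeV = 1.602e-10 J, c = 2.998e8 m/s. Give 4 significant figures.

Momentum is [E]/c; divide by c.
1 GeV → 1/c × (1 GeV in J) = 5.344e-19 kg·m/s.
Convert the energy scale: 9.03e-3 TeV = 9.03 GeV.
Result: 9.03 × 5.344e-19 = 4.825e-18 kg·m/s.

4.825e-18 kg·m/s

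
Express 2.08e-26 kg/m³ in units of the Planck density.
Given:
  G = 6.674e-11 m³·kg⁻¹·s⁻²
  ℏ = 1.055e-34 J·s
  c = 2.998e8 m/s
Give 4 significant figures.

Planck density: ρ_P = c⁵/(ℏG²) = 5.154e96 kg/m³.
2.08e-26 / 5.154e96 = 4.036e-123

4.036e-123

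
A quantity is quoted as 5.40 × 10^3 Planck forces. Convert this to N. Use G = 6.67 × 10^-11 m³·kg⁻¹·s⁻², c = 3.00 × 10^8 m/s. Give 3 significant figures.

6.56 × 10^47 N

One Planck force: F_P = c⁴/G = 1.21 × 10^44 N.
5.40 × 10^3 × 1.21 × 10^44 N = 6.56 × 10^47 N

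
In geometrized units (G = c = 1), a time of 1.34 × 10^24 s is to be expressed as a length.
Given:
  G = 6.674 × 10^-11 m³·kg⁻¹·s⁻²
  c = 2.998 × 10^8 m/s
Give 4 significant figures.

Time → length via c.
1.34 × 10^24 s × (c) = 4.017 × 10^32 m

4.017 × 10^32 m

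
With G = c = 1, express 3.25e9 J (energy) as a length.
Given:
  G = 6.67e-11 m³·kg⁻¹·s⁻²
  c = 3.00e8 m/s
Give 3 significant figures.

Energy → length via G/c⁴.
3.25e9 J × (G/c⁴) = 2.68e-35 m

2.68e-35 m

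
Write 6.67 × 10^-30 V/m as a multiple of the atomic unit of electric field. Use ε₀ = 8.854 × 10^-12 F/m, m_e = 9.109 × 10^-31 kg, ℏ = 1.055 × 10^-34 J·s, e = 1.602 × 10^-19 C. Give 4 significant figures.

atomic unit of electric field: E_au = E_h/(e a₀) = m_e²e⁵/((4πε₀)³ℏ⁴) = 5.131 × 10^11 V/m.
6.67 × 10^-30 / 5.131 × 10^11 = 1.300 × 10^-41

1.300 × 10^-41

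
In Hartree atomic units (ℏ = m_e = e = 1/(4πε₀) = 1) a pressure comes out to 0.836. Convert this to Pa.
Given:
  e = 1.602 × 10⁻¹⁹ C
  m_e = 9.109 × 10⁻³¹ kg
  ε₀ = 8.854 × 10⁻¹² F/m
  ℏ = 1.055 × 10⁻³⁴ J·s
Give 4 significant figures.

One atomic unit of pressure: P_au = E_h/a₀³ = m_e⁴e¹⁰/((4πε₀)⁵ℏ⁸) = 2.929 × 10¹³ Pa.
0.836 × 2.929 × 10¹³ Pa = 2.449 × 10¹³ Pa

2.449 × 10¹³ Pa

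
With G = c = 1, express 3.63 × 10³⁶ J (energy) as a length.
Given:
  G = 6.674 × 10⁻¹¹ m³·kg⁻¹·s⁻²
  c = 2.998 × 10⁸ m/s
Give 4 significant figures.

2.999 × 10⁻⁸ m

Energy → length via G/c⁴.
3.63 × 10³⁶ J × (G/c⁴) = 2.999 × 10⁻⁸ m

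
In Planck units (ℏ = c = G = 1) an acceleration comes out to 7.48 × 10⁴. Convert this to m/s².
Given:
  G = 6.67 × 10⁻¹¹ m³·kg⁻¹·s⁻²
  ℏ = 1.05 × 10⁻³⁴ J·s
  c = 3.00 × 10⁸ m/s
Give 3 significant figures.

4.18 × 10⁵⁶ m/s²

One Planck acceleration: a_P = √(c⁷/(ℏG)) = 5.59 × 10⁵¹ m/s².
7.48 × 10⁴ × 5.59 × 10⁵¹ m/s² = 4.18 × 10⁵⁶ m/s²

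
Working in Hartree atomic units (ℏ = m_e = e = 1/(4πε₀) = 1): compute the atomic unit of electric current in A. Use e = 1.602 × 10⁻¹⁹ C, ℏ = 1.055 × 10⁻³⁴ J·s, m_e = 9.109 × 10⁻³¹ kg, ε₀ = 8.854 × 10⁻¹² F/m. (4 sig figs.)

The unique combination of the constants set to 1 with dimensions of current is I_au = e E_h/ℏ = m_e e⁵/((4πε₀)²ℏ³).
E_h = 4.354 × 10⁻¹⁸ J
e·E_h/ℏ = 6.612 × 10⁻³ A

6.612 × 10⁻³ A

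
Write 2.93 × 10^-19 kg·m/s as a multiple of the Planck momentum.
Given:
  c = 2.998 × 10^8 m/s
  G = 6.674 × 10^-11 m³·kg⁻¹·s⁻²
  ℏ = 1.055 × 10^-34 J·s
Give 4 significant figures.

4.489 × 10^-20

Planck momentum: p_P = √(ℏc³/G) = 6.527 kg·m/s.
2.93 × 10^-19 / 6.527 = 4.489 × 10^-20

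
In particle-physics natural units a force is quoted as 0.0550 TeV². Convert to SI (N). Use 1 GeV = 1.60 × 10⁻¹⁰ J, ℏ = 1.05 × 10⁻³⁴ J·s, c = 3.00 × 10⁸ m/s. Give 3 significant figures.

Force is [E]/[L] = [E]²/(ℏc); restore (ℏc)⁻¹.
1 GeV² → 1/(ℏc) × (1 GeV in J)² = 8.13 × 10⁵ N.
Convert the energy scale: 0.0550 TeV² = 5.50 × 10⁴ GeV².
Result: 5.50 × 10⁴ × 8.13 × 10⁵ = 4.47 × 10¹⁰ N.

4.47 × 10¹⁰ N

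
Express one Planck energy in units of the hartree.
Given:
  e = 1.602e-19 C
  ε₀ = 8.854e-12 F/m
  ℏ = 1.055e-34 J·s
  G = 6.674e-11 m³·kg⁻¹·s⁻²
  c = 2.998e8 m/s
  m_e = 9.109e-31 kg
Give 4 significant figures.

4.494e26

Planck energy: E_P = √(ℏc⁵/G) = 1.957e9 J
hartree: E_h = m_e e⁴/(4πε₀ℏ)² = 4.354e-18 J
ratio = 1.957e9 / 4.354e-18 = 4.494e26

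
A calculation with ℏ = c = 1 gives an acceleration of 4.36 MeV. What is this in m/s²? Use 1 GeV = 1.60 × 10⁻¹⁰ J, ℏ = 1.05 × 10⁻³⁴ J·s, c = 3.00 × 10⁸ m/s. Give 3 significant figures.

Acceleration is [L]/[T]² = c·[E]/ℏ.
1 GeV → c/ℏ × (1 GeV in J) = 4.57 × 10³² m/s².
Convert the energy scale: 4.36 MeV = 4.36 × 10⁻³ GeV.
Result: 4.36 × 10⁻³ × 4.57 × 10³² = 1.99 × 10³⁰ m/s².

1.99 × 10³⁰ m/s²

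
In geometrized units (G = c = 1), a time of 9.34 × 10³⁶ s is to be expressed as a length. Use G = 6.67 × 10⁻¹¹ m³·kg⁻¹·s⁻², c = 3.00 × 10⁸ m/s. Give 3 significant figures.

2.80 × 10⁴⁵ m

Time → length via c.
9.34 × 10³⁶ s × (c) = 2.80 × 10⁴⁵ m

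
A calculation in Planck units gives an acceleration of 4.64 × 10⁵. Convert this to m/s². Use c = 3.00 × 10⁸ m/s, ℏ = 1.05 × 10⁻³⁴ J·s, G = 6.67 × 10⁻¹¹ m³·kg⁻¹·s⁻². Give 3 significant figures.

One Planck acceleration: a_P = √(c⁷/(ℏG)) = 5.59 × 10⁵¹ m/s².
4.64 × 10⁵ × 5.59 × 10⁵¹ m/s² = 2.59 × 10⁵⁷ m/s²

2.59 × 10⁵⁷ m/s²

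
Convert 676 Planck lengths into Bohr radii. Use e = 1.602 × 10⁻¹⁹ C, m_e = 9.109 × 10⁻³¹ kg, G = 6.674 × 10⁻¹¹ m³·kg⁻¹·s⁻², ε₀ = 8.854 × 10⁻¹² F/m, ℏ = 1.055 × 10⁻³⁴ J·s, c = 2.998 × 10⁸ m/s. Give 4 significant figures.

Planck length: ℓ_P = √(ℏG/c³) = 1.616 × 10⁻³⁵ m
Bohr radius: a₀ = 4πε₀ℏ²/(m_e e²) = 5.297 × 10⁻¹¹ m
676 × 1.616 × 10⁻³⁵ / 5.297 × 10⁻¹¹ = 2.063 × 10⁻²²

2.063 × 10⁻²²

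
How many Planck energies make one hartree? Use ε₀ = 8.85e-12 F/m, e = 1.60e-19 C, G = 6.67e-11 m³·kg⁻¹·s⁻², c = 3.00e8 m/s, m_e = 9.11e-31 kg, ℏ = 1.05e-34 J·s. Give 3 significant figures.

hartree: E_h = m_e e⁴/(4πε₀ℏ)² = 4.38e-18 J
Planck energy: E_P = √(ℏc⁵/G) = 1.96e9 J
ratio = 4.38e-18 / 1.96e9 = 2.24e-27

2.24e-27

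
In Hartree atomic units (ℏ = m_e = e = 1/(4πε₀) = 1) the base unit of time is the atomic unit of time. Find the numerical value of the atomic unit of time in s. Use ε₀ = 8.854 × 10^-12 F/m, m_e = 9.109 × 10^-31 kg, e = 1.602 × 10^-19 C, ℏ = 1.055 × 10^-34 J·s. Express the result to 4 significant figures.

τ_au = (4πε₀)²ℏ³/(m_e e⁴)
E_h = 4.354 × 10^-18 J
ℏ/E_h = 2.423 × 10^-17 s

2.423 × 10^-17 s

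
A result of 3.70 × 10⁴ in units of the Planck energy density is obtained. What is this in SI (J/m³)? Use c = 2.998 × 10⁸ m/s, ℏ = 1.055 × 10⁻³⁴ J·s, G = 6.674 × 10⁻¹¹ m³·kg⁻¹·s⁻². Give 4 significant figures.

1.714 × 10¹¹⁸ J/m³

One Planck energy density: u_P = c⁷/(ℏG²) = 4.632 × 10¹¹³ J/m³.
3.70 × 10⁴ × 4.632 × 10¹¹³ J/m³ = 1.714 × 10¹¹⁸ J/m³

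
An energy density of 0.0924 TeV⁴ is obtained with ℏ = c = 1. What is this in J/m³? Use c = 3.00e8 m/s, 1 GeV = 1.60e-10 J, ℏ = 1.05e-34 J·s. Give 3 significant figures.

1.94e48 J/m³

[E]/[L]³ = [E]⁴/(ℏc)³; restore (ℏc)⁻³.
1 GeV⁴ → 1/(ℏc)³ × (1 GeV in J)⁴ = 2.10e37 J/m³.
Convert the energy scale: 0.0924 TeV⁴ = 9.24e10 GeV⁴.
Result: 9.24e10 × 2.10e37 = 1.94e48 J/m³.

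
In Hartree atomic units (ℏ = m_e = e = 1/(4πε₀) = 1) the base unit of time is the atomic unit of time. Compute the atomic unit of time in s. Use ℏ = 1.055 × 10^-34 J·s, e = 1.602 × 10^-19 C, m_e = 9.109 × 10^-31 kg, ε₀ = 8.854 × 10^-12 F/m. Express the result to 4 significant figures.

2.423 × 10^-17 s

τ_au = (4πε₀)²ℏ³/(m_e e⁴)
E_h = 4.354 × 10^-18 J
ℏ/E_h = 2.423 × 10^-17 s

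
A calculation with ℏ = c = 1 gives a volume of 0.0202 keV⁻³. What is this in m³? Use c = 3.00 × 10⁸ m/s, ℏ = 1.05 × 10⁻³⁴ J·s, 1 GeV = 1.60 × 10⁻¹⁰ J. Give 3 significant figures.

1.54 × 10⁻³¹ m³

Volume is [L]³ = [E]⁻³·(ℏc)³.
1 GeV⁻³ → (ℏc)³ × (1 GeV in J)⁻³ = 7.63 × 10⁻⁴⁸ m³.
Convert the energy scale: 0.0202 keV⁻³ = 2.02 × 10¹⁶ GeV⁻³.
Result: 2.02 × 10¹⁶ × 7.63 × 10⁻⁴⁸ = 1.54 × 10⁻³¹ m³.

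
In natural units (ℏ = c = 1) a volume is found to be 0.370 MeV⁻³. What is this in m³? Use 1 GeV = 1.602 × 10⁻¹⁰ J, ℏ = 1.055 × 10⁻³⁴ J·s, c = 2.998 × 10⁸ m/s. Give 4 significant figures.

2.848 × 10⁻³⁹ m³

Volume is [L]³ = [E]⁻³·(ℏc)³.
1 GeV⁻³ → (ℏc)³ × (1 GeV in J)⁻³ = 7.696 × 10⁻⁴⁸ m³.
Convert the energy scale: 0.370 MeV⁻³ = 3.70 × 10⁸ GeV⁻³.
Result: 3.70 × 10⁸ × 7.696 × 10⁻⁴⁸ = 2.848 × 10⁻³⁹ m³.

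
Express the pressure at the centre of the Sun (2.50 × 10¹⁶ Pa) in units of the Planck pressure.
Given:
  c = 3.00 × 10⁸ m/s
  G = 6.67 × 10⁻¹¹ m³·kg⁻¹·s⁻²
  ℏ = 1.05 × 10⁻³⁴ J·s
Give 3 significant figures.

5.34 × 10⁻⁹⁸

Planck pressure: p_P = c⁷/(ℏG²) = 4.68 × 10¹¹³ Pa.
2.50 × 10¹⁶ / 4.68 × 10¹¹³ = 5.34 × 10⁻⁹⁸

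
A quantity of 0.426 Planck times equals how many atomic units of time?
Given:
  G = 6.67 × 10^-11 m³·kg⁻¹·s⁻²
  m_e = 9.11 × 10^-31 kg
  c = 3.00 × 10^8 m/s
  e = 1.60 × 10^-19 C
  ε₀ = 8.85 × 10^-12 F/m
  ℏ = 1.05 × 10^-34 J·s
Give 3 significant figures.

9.54 × 10^-28

Planck time: t_P = √(ℏG/c⁵) = 5.37 × 10^-44 s
atomic unit of time: τ_au = (4πε₀)²ℏ³/(m_e e⁴) = 2.40 × 10^-17 s
0.426 × 5.37 × 10^-44 / 2.40 × 10^-17 = 9.54 × 10^-28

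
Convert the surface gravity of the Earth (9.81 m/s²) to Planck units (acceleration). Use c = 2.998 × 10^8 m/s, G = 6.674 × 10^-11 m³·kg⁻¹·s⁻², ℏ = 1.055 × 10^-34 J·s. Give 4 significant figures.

Planck acceleration: a_P = √(c⁷/(ℏG)) = 5.560 × 10^51 m/s².
9.81 / 5.560 × 10^51 = 1.764 × 10^-51

1.764 × 10^-51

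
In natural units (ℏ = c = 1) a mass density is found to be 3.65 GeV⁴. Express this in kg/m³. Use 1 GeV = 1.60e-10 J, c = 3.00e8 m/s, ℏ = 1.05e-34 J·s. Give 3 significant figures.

Mass density is [E]/(c²[L]³) = [E]⁴/(ℏ³c⁵).
1 GeV⁴ → 1/(ℏ³c⁵) × (1 GeV in J)⁴ = 2.33e20 kg/m³.
Result: 3.65 × 2.33e20 = 8.50e20 kg/m³.

8.50e20 kg/m³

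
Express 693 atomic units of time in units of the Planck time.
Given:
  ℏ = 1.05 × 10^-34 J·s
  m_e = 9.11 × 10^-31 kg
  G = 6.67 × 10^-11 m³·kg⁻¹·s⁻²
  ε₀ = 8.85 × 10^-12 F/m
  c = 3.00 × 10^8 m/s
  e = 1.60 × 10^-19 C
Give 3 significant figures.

atomic unit of time: τ_au = (4πε₀)²ℏ³/(m_e e⁴) = 2.40 × 10^-17 s
Planck time: t_P = √(ℏG/c⁵) = 5.37 × 10^-44 s
693 × 2.40 × 10^-17 / 5.37 × 10^-44 = 3.10 × 10^29

3.10 × 10^29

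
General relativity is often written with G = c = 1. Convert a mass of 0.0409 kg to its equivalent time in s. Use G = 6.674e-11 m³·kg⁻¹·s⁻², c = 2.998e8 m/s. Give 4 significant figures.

1.013e-37 s

Mass → time via G/c³.
0.0409 kg × (G/c³) = 1.013e-37 s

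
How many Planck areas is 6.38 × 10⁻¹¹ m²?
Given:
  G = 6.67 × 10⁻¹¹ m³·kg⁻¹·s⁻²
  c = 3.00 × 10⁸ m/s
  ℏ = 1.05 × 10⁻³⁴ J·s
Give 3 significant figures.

Planck area: A_P = ℏG/c³ = 2.59 × 10⁻⁷⁰ m².
6.38 × 10⁻¹¹ / 2.59 × 10⁻⁷⁰ = 2.46 × 10⁵⁹

2.46 × 10⁵⁹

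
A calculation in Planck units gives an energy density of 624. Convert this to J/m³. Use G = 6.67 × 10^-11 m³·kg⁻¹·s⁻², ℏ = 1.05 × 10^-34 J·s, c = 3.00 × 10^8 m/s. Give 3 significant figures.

2.92 × 10^116 J/m³

One Planck energy density: u_P = c⁷/(ℏG²) = 4.68 × 10^113 J/m³.
624 × 4.68 × 10^113 J/m³ = 2.92 × 10^116 J/m³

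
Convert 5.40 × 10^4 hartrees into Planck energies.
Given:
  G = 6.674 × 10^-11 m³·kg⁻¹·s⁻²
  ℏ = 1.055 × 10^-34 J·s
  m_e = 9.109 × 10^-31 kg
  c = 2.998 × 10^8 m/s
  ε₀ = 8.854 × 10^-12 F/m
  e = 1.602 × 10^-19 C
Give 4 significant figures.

1.202 × 10^-22

hartree: E_h = m_e e⁴/(4πε₀ℏ)² = 4.354 × 10^-18 J
Planck energy: E_P = √(ℏc⁵/G) = 1.957 × 10^9 J
5.40 × 10^4 × 4.354 × 10^-18 / 1.957 × 10^9 = 1.202 × 10^-22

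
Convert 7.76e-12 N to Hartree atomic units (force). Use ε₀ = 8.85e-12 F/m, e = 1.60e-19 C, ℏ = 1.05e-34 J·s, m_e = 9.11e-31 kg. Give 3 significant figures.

9.32e-5

atomic unit of force: F_au = E_h/a₀ = m_e²e⁶/((4πε₀)³ℏ⁴) = 8.33e-8 N.
7.76e-12 / 8.33e-8 = 9.32e-5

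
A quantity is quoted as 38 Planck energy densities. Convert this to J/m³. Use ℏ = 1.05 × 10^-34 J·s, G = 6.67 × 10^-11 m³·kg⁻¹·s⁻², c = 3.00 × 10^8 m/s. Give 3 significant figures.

1.78 × 10^115 J/m³

One Planck energy density: u_P = c⁷/(ℏG²) = 4.68 × 10^113 J/m³.
38 × 4.68 × 10^113 J/m³ = 1.78 × 10^115 J/m³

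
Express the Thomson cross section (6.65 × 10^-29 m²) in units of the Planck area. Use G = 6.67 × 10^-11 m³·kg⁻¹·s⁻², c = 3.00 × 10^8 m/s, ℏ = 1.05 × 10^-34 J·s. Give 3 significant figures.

Planck area: A_P = ℏG/c³ = 2.59 × 10^-70 m².
6.65 × 10^-29 / 2.59 × 10^-70 = 2.56 × 10^41

2.56 × 10^41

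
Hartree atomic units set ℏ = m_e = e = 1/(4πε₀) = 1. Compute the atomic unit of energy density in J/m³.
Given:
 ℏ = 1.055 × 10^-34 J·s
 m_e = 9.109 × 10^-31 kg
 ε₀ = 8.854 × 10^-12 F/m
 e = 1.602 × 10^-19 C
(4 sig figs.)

2.929 × 10^13 J/m³

From ℏ = m_e = e = 1/(4πε₀) = 1 the energy density scale is u_au = E_h/a₀³ = m_e⁴e¹⁰/((4πε₀)⁵ℏ⁸).
E_h = 4.354 × 10^-18 J
a₀ = 5.297 × 10^-11 m
E_h/a₀³ = 2.929 × 10^13 J/m³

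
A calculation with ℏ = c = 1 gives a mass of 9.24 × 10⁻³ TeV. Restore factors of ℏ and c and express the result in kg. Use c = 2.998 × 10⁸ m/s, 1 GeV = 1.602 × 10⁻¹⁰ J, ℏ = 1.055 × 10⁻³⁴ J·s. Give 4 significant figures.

Mass is [E]/c²; divide by c².
1 GeV → 1/c² × (1 GeV in J) = 1.782 × 10⁻²⁷ kg.
Convert the energy scale: 9.24 × 10⁻³ TeV = 9.24 GeV.
Result: 9.24 × 1.782 × 10⁻²⁷ = 1.647 × 10⁻²⁶ kg.

1.647 × 10⁻²⁶ kg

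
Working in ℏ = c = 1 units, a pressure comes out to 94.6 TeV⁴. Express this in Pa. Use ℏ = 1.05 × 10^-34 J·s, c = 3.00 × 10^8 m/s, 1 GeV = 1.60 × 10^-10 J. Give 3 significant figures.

Pressure is [E]/[L]³ = [E]⁴/(ℏc)³.
1 GeV⁴ → 1/(ℏc)³ × (1 GeV in J)⁴ = 2.10 × 10^37 Pa.
Convert the energy scale: 94.6 TeV⁴ = 9.46 × 10^13 GeV⁴.
Result: 9.46 × 10^13 × 2.10 × 10^37 = 1.98 × 10^51 Pa.

1.98 × 10^51 Pa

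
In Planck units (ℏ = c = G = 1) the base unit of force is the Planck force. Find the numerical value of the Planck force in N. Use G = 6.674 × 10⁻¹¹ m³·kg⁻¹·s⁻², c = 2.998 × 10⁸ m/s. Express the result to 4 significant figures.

F_P = c⁴/G
  = 8.078 × 10³³ / 6.674 × 10⁻¹¹
  = 1.210 × 10⁴⁴ N

1.210 × 10⁴⁴ N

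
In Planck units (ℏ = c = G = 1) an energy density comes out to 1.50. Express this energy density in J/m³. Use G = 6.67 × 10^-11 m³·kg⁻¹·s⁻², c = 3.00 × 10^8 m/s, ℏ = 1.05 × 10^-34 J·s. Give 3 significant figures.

One Planck energy density: u_P = c⁷/(ℏG²) = 4.68 × 10^113 J/m³.
1.50 × 4.68 × 10^113 J/m³ = 7.02 × 10^113 J/m³

7.02 × 10^113 J/m³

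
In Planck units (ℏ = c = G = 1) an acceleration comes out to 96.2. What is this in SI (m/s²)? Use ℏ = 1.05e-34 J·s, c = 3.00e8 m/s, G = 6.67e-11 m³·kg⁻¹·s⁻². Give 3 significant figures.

One Planck acceleration: a_P = √(c⁷/(ℏG)) = 5.59e51 m/s².
96.2 × 5.59e51 m/s² = 5.38e53 m/s²

5.38e53 m/s²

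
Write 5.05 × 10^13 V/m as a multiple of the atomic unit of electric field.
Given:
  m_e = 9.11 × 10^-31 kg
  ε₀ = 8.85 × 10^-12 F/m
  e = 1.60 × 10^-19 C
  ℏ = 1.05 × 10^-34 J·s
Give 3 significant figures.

97

atomic unit of electric field: E_au = E_h/(e a₀) = m_e²e⁵/((4πε₀)³ℏ⁴) = 5.20 × 10^11 V/m.
5.05 × 10^13 / 5.20 × 10^11 = 97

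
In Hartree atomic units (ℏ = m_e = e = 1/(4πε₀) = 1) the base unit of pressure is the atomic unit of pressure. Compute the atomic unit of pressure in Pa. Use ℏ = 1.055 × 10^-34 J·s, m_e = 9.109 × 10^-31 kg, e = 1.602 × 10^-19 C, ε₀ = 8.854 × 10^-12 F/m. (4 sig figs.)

P_au = E_h/a₀³ = m_e⁴e¹⁰/((4πε₀)⁵ℏ⁸)
E_h = 4.354 × 10^-18 J
a₀ = 5.297 × 10^-11 m
E_h/a₀³ = 2.929 × 10^13 Pa

2.929 × 10^13 Pa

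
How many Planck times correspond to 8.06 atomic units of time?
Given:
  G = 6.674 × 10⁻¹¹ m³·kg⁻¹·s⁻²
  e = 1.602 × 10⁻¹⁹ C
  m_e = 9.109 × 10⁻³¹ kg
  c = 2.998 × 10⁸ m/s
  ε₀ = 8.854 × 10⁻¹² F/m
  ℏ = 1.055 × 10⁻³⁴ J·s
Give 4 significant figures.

3.622 × 10²⁷

atomic unit of time: τ_au = (4πε₀)²ℏ³/(m_e e⁴) = 2.423 × 10⁻¹⁷ s
Planck time: t_P = √(ℏG/c⁵) = 5.392 × 10⁻⁴⁴ s
8.06 × 2.423 × 10⁻¹⁷ / 5.392 × 10⁻⁴⁴ = 3.622 × 10²⁷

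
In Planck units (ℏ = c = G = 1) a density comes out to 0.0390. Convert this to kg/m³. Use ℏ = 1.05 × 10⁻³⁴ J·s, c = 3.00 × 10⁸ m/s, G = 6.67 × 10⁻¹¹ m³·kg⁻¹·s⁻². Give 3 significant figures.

One Planck density: ρ_P = c⁵/(ℏG²) = 5.20 × 10⁹⁶ kg/m³.
0.0390 × 5.20 × 10⁹⁶ kg/m³ = 2.03 × 10⁹⁵ kg/m³

2.03 × 10⁹⁵ kg/m³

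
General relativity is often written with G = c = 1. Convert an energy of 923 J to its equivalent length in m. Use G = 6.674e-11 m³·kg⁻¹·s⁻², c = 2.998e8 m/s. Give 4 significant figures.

7.625e-42 m

Energy → length via G/c⁴.
923 J × (G/c⁴) = 7.625e-42 m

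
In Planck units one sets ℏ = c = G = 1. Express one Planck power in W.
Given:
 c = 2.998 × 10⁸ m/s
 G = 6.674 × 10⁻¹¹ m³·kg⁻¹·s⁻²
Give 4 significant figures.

3.629 × 10⁵² W

P_P = c⁵/G
  = 2.422 × 10⁴² / 6.674 × 10⁻¹¹
  = 3.629 × 10⁵² W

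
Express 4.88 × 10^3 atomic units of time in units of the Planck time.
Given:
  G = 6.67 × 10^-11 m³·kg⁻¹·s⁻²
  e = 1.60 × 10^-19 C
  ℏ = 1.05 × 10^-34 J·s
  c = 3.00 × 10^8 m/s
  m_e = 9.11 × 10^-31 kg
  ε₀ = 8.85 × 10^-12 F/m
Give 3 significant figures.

atomic unit of time: τ_au = (4πε₀)²ℏ³/(m_e e⁴) = 2.40 × 10^-17 s
Planck time: t_P = √(ℏG/c⁵) = 5.37 × 10^-44 s
4.88 × 10^3 × 2.40 × 10^-17 / 5.37 × 10^-44 = 2.18 × 10^30

2.18 × 10^30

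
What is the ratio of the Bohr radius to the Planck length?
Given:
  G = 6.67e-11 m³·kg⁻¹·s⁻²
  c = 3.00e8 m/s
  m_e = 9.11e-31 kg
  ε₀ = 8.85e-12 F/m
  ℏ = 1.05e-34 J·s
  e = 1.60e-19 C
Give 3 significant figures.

3.26e24

Bohr radius: a₀ = 4πε₀ℏ²/(m_e e²) = 5.26e-11 m
Planck length: ℓ_P = √(ℏG/c³) = 1.61e-35 m
ratio = 5.26e-11 / 1.61e-35 = 3.26e24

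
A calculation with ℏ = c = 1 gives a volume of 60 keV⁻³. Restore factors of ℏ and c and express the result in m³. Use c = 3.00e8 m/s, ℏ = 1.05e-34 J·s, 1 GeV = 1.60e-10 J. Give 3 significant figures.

Volume is [L]³ = [E]⁻³·(ℏc)³.
1 GeV⁻³ → (ℏc)³ × (1 GeV in J)⁻³ = 7.63e-48 m³.
Convert the energy scale: 60 keV⁻³ = 6.00e19 GeV⁻³.
Result: 6.00e19 × 7.63e-48 = 4.58e-28 m³.

4.58e-28 m³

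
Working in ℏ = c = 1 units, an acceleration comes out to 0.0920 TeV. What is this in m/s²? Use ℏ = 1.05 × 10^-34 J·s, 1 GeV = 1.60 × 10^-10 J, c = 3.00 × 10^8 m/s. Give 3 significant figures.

4.21 × 10^34 m/s²

Acceleration is [L]/[T]² = c·[E]/ℏ.
1 GeV → c/ℏ × (1 GeV in J) = 4.57 × 10^32 m/s².
Convert the energy scale: 0.0920 TeV = 92 GeV.
Result: 92 × 4.57 × 10^32 = 4.21 × 10^34 m/s².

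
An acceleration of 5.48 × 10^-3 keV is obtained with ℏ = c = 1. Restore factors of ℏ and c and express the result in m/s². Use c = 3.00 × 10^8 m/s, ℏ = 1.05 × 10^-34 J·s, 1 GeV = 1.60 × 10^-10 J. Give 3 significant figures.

Acceleration is [L]/[T]² = c·[E]/ℏ.
1 GeV → c/ℏ × (1 GeV in J) = 4.57 × 10^32 m/s².
Convert the energy scale: 5.48 × 10^-3 keV = 5.48 × 10^-9 GeV.
Result: 5.48 × 10^-9 × 4.57 × 10^32 = 2.51 × 10^24 m/s².

2.51 × 10^24 m/s²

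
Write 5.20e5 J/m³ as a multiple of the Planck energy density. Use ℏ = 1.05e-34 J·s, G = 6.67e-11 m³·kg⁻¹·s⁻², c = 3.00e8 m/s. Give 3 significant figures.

Planck energy density: u_P = c⁷/(ℏG²) = 4.68e113 J/m³.
5.20e5 / 4.68e113 = 1.11e-108

1.11e-108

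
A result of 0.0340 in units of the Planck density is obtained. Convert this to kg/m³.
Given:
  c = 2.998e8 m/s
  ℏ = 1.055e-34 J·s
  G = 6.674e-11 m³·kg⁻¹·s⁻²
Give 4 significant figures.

1.752e95 kg/m³

One Planck density: ρ_P = c⁵/(ℏG²) = 5.154e96 kg/m³.
0.0340 × 5.154e96 kg/m³ = 1.752e95 kg/m³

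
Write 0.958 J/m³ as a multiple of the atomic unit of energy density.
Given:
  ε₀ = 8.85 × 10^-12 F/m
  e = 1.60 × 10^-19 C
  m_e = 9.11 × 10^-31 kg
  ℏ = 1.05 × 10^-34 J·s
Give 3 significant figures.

atomic unit of energy density: u_au = E_h/a₀³ = m_e⁴e¹⁰/((4πε₀)⁵ℏ⁸) = 3.01 × 10^13 J/m³.
0.958 / 3.01 × 10^13 = 3.18 × 10^-14

3.18 × 10^-14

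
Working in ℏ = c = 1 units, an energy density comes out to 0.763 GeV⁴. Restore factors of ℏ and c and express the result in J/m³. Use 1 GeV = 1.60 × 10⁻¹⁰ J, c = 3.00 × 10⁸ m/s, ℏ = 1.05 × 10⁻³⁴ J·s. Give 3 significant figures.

1.60 × 10³⁷ J/m³

[E]/[L]³ = [E]⁴/(ℏc)³; restore (ℏc)⁻³.
1 GeV⁴ → 1/(ℏc)³ × (1 GeV in J)⁴ = 2.10 × 10³⁷ J/m³.
Result: 0.763 × 2.10 × 10³⁷ = 1.60 × 10³⁷ J/m³.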